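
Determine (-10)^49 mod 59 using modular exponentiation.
By repeated squaring mod 59: (-10)^{1}≡49, (-10)^{2}≡41, (-10)^{4}≡29, (-10)^{8}≡15, (-10)^{16}≡48, (-10)^{32}≡3. Then (-10)^{49} = (-10)^{32+16+1} ≡ 3 × 48 × 49 ≡ 35 mod 59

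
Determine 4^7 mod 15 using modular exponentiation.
By repeated squaring (mod 15): 4^{1}≡4, 4^{2}≡1, 4^{4}≡1. Then 4^{7} = 4^{4+2+1} ≡ 1 × 1 × 4 ≡ 4 (mod 15)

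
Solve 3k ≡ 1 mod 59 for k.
Since 59 is prime, by Fermat 3^(-1) ≡ 3^{57} ≡ 20 mod 59. Verify: 3 × 20 = 60 ≡ 1 mod 59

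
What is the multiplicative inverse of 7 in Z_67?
Since 67 is prime, by Fermat 7^(-1) ≡ 7^{65} ≡ 48 (mod 67). Verify: 7 × 48 = 336 ≡ 1 (mod 67)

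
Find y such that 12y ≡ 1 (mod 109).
Since 109 is prime, by Fermat 12^(-1) ≡ 12^{107} ≡ 100 (mod 109). Verify: 12 × 100 = 1200 ≡ 1 (mod 109)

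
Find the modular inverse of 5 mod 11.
Since 11 is prime, by Fermat 5^(-1) ≡ 5^{9} ≡ 9 (mod 11). Verify: 5 × 9 = 45 ≡ 1 (mod 11)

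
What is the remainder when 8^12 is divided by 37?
By repeated squaring (mod 37): 8^{1}≡8, 8^{2}≡27, 8^{4}≡26, 8^{8}≡10. Then 8^{12} = 8^{8+4} ≡ 10 × 26 ≡ 1 (mod 37)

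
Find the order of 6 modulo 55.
Powers of 6 mod 55: 6^1≡6, 6^2≡36, 6^3≡51, 6^4≡31, 6^5≡21, 6^6≡16, 6^7≡41, 6^8≡26, 6^9≡46, 6^10≡1. Order = 10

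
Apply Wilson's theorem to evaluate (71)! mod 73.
(72)! = (71)! × (72) ≡ -1 mod 73. So (71)! ≡ -1 × (72)^(-1) ≡ (-1)×(-1) = 1 mod 73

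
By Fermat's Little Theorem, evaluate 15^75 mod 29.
By Fermat: 15^{28} ≡ 1 mod 29. 75 = 2×28 + 19. So 15^{75} ≡ 15^{19} ≡ 19 mod 29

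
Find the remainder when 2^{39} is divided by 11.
By Fermat: 2^{10} ≡ 1 (mod 11). 39 = 3×10 + 9. So 2^{39} ≡ 2^{9} ≡ 6 (mod 11)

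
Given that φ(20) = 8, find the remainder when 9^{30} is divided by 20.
By Euler: 9^{8} ≡ 1 mod 20 since gcd(9, 20) = 1. 30 = 3×8 + 6. So 9^{30} ≡ 9^{6} ≡ 1 mod 20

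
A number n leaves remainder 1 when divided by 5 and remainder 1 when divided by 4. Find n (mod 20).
M = 5 × 4 = 20. M₁ = 4, y₁ ≡ 4 (mod 5). M₂ = 5, y₂ ≡ 1 (mod 4). n = 1×4×4 + 1×5×1 ≡ 1 (mod 20)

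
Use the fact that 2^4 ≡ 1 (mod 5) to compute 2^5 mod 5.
By Fermat: 2^{4} ≡ 1 (mod 5). So 2^{5} = 2^{4} · 2^{1} ≡ 2^{1} ≡ 2 (mod 5)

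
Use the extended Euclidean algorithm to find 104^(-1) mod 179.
Extended GCD: 104(-74) + 179(43) = 1. So 104^(-1) ≡ -74 ≡ 105 (mod 179). Verify: 104 × 105 = 10920 ≡ 1 (mod 179)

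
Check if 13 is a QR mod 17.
By Euler's criterion: 13^{8} ≡ 1 (mod 17). Since this equals 1, 13 is a QR.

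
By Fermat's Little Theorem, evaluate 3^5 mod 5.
By Fermat: 3^{4} ≡ 1 mod 5. So 3^{5} = 3^{4} · 3^{1} ≡ 3^{1} ≡ 3 mod 5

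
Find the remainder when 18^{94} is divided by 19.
By Fermat: 18^{18} ≡ 1 mod 19. 94 = 5×18 + 4. So 18^{94} ≡ 18^{4} ≡ 1 mod 19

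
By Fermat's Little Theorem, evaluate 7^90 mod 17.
By Fermat: 7^{16} ≡ 1 (mod 17). 90 = 5×16 + 10. So 7^{90} ≡ 7^{10} ≡ 2 (mod 17)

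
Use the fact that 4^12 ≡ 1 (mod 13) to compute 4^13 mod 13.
By Fermat: 4^{12} ≡ 1 (mod 13). So 4^{13} = 4^{12} · 4^{1} ≡ 4^{1} ≡ 4 (mod 13)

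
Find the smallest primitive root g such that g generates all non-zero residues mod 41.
g = 6. Powers: [6, 36, 11, 25, 27, 39, 29, 10, 19, 32, ...] generates all 40 non-zero residues.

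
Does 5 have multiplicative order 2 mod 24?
Powers of 5 mod 24: 5^1≡5, 5^2≡1. First k with 5^k≡1 is k=2. Yes, ord_24(5) = 2.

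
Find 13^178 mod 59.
Using Fermat: 13^{58} ≡ 1 mod 59. 178 ≡ 4 mod 58. So 13^{178} ≡ 13^{4} ≡ 5 mod 59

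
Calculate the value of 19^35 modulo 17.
Using Fermat: 19^{16} ≡ 1 mod 17. 35 ≡ 3 mod 16. So 19^{35} ≡ 19^{3} ≡ 8 mod 17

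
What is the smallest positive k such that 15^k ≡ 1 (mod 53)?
Powers of 15 mod 53: 15^1≡15, 15^2≡13, 15^3≡36, 15^4≡10, 15^5≡44, 15^6≡24, 15^7≡42, 15^8≡47, 15^9≡16, 15^10≡28, 15^11≡49, 15^12≡46, 15^13≡1. Order = 13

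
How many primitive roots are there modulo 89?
A prime p has φ(p-1) primitive roots; here φ(88) = 40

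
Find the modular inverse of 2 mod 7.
Since 7 is prime, by Fermat 2^(-1) ≡ 2^{5} ≡ 4 (mod 7). Verify: 2 × 4 = 8 ≡ 1 (mod 7)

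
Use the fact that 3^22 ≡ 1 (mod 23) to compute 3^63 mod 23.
By Fermat: 3^{22} ≡ 1 (mod 23). 63 = 2×22 + 19. So 3^{63} ≡ 3^{19} ≡ 6 (mod 23)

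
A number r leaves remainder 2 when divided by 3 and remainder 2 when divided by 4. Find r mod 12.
M = 3 × 4 = 12. M₁ = 4, y₁ ≡ 1 mod 3. M₂ = 3, y₂ ≡ 3 mod 4. r = 2×4×1 + 2×3×3 ≡ 2 mod 12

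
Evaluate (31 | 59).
(31/59) = 31^{29} mod 59 = -1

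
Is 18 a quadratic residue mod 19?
By Euler's criterion: 18^{9} ≡ 18 (mod 19). Since this equals -1 (≡ 18), 18 is not a QR.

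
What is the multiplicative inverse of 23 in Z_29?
Since 29 is prime, by Fermat 23^(-1) ≡ 23^{27} ≡ 24 (mod 29). Verify: 23 × 24 = 552 ≡ 1 (mod 29)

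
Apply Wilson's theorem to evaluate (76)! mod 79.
(78)! = (76)! × (77) × (78) ≡ -1 (mod 79). So (76)! ≡ -1 × [(78)(77)]^(-1) ≡ 39 (mod 79)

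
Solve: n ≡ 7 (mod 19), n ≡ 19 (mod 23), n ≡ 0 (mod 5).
M = 19 × 23 × 5 = 2185. M₁ = 115, y₁ ≡ 1 (mod 19). M₂ = 95, y₂ ≡ 8 (mod 23). M₃ = 437, y₃ ≡ 3 (mod 5). n = 7×115×1 + 19×95×8 + 0×437×3 ≡ 2135 (mod 2185)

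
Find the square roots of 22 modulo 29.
The square roots of 22 mod 29 are 15 and 14. Verify: 15² = 225 ≡ 22 (mod 29)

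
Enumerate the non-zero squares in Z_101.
Squares in Z_101*: {1, 4, 5, 6, 9, 13, 14, 16, 17, 19, 20, 21, 22, 23, 24, 25, 30, 31, 33, 36, 37, 43, 45, 47, 49, 52, 54, 56, 58, 64, 65, 68, 70, 71, 76, 77, 78, 79, 80, 81, 82, 84, 85, 87, 88, 92, 95, 96, 97, 100}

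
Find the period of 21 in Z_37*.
Powers of 21 mod 37: 21^1≡21, 21^2≡34, 21^3≡11, 21^4≡9, 21^5≡4, 21^6≡10, 21^7≡25, 21^8≡7, 21^9≡36, 21^10≡16, 21^11≡3, 21^12≡26, 21^13≡28, 21^14≡33, 21^15≡27, 21^16≡12, 21^17≡30, 21^18≡1. Order = 18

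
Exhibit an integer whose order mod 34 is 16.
3 has order 16 mod 34 since 3^{16} ≡ 1 mod 34 and no smaller power works.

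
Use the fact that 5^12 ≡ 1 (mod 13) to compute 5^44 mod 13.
By Fermat: 5^{12} ≡ 1 (mod 13). 44 = 3×12 + 8. So 5^{44} ≡ 5^{8} ≡ 1 (mod 13)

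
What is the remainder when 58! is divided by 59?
By Wilson's theorem, (58)! ≡ -1 ≡ 58 (mod 59)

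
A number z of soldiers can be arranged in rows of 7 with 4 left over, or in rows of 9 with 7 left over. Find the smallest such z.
M = 7 × 9 = 63. M₁ = 9, y₁ ≡ 4 (mod 7). M₂ = 7, y₂ ≡ 4 (mod 9). z = 4×9×4 + 7×7×4 ≡ 25 (mod 63)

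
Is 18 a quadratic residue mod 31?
By Euler's criterion: 18^{15} ≡ 1 mod 31. Since this equals 1, 18 is a QR.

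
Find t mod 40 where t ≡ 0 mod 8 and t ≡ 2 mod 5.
M = 8 × 5 = 40. M₁ = 5, y₁ ≡ 5 mod 8. M₂ = 8, y₂ ≡ 2 mod 5. t = 0×5×5 + 2×8×2 ≡ 32 mod 40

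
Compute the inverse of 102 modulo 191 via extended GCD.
Extended GCD: 102(-88) + 191(47) = 1. So 102^(-1) ≡ -88 ≡ 103 (mod 191). Verify: 102 × 103 = 10506 ≡ 1 (mod 191)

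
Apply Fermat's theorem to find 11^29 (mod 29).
By Fermat: 11^{28} ≡ 1 (mod 29). So 11^{29} = 11^{28} · 11^{1} ≡ 11^{1} ≡ 11 (mod 29)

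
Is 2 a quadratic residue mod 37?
By Euler's criterion: 2^{18} ≡ 36 mod 37. Since this equals -1 (≡ 36), 2 is not a QR.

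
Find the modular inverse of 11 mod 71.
Since 71 is prime, by Fermat 11^(-1) ≡ 11^{69} ≡ 13 mod 71. Verify: 11 × 13 = 143 ≡ 1 mod 71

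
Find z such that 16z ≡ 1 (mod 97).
Since 97 is prime, by Fermat 16^(-1) ≡ 16^{95} ≡ 91 (mod 97). Verify: 16 × 91 = 1456 ≡ 1 (mod 97)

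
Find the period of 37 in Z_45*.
Powers of 37 mod 45: 37^1≡37, 37^2≡19, 37^3≡28, 37^4≡1. So the order of 37 is 4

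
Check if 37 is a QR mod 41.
By Euler's criterion: 37^{20} ≡ 1 mod 41. Since this equals 1, 37 is a QR.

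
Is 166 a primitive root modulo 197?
ord_197(166) divides 196. For each prime q|196: 166^{98}≡196, 166^{28}≡104, none ≡ 1. So 166 has order 196 and is a primitive root mod 197.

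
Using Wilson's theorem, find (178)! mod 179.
By Wilson's theorem, (178)! ≡ -1 ≡ 178 mod 179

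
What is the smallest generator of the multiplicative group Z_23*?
g = 5. Powers: [5, 2, 10, 4, 20, 8, 17, ...] generates all 22 non-zero residues.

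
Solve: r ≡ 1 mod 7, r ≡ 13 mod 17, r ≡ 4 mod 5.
M = 7 × 17 × 5 = 595. M₁ = 85, y₁ ≡ 1 mod 7. M₂ = 35, y₂ ≡ 1 mod 17. M₃ = 119, y₃ ≡ 4 mod 5. r = 1×85×1 + 13×35×1 + 4×119×4 ≡ 64 mod 595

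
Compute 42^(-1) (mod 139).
Since 139 is prime, by Fermat 42^(-1) ≡ 42^{137} ≡ 96 (mod 139). Verify: 42 × 96 = 4032 ≡ 1 (mod 139)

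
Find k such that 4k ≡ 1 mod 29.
Since 29 is prime, by Fermat 4^(-1) ≡ 4^{27} ≡ 22 mod 29. Verify: 4 × 22 = 88 ≡ 1 mod 29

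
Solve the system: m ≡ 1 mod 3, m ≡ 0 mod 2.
M = 3 × 2 = 6. M₁ = 2, y₁ ≡ 2 mod 3. M₂ = 3, y₂ ≡ 1 mod 2. m = 1×2×2 + 0×3×1 ≡ 4 mod 6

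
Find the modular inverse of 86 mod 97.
Since 97 is prime, by Fermat 86^(-1) ≡ 86^{95} ≡ 44 mod 97. Verify: 86 × 44 = 3784 ≡ 1 mod 97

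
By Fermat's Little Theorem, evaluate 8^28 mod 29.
By Fermat's Little Theorem, 8^{28} ≡ 1 (mod 29) since 29 is prime and gcd(8, 29) = 1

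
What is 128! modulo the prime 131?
(130)! = (128)! × (129) × (130) ≡ -1 mod 131. So (128)! ≡ -1 × [(130)(129)]^(-1) ≡ 65 mod 131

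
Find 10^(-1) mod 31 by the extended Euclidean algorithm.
Extended GCD: 10(-3) + 31(1) = 1. So 10^(-1) ≡ -3 ≡ 28 mod 31. Verify: 10 × 28 = 280 ≡ 1 mod 31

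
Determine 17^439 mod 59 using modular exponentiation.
Using Fermat: 17^{58} ≡ 1 mod 59. 439 ≡ 33 mod 58. So 17^{439} ≡ 17^{33} ≡ 36 mod 59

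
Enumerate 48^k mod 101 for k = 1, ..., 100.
48^1, 48^2, ..., 48^{100} mod 101: [48, 82, 98, 58, 57, 9, 28, 31, 74, 17, 8, 81, 50, 77, 60, 52, 72, 22, 46, 87, 35, 64, 42, 97, 10, 76, 12, 71, 75, 65, 90, 78, 7, 33, 69, 80, 2, 96, 63, 95, 15, 13, 18, 56, 62, 47, 34, 16, 61, 100, 53, 19, 3, 43, 44, 92, 73, 70, 27, 84, 93, 20, 51, 24, 41, 49, 29, 79, 55, 14, 66, 37, 59, 4, 91, 25, 89, 30, 26, 36, 11, 23, 94, 68, 32, 21, 99, 5, 38, 6, 86, 88, 83, 45, 39, 54, 67, 85, 40, 1]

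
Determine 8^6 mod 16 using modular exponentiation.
By repeated squaring (mod 16): 8^{1}≡8, 8^{2}≡0, 8^{4}≡0. Then 8^{6} = 8^{4+2} ≡ 0 × 0 ≡ 0 (mod 16)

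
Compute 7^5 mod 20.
By repeated squaring mod 20: 7^{1}≡7, 7^{2}≡9, 7^{4}≡1. Then 7^{5} = 7^{4+1} ≡ 1 × 7 ≡ 7 mod 20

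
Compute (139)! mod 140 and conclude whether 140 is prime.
(139)! mod 140 = 0. Since 0 ≢ -1 mod 140, 140 is not prime.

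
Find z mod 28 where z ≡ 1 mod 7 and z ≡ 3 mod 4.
M = 7 × 4 = 28. M₁ = 4, y₁ ≡ 2 mod 7. M₂ = 7, y₂ ≡ 3 mod 4. z = 1×4×2 + 3×7×3 ≡ 15 mod 28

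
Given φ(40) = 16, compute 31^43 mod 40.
By Euler: 31^{16} ≡ 1 mod 40 since gcd(31, 40) = 1. 43 = 2×16 + 11. So 31^{43} ≡ 31^{11} ≡ 31 mod 40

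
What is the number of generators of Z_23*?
A prime p has φ(p-1) primitive roots; here φ(22) = 10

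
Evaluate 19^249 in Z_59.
Using Fermat: 19^{58} ≡ 1 mod 59. 249 ≡ 17 mod 58. So 19^{249} ≡ 19^{17} ≡ 20 mod 59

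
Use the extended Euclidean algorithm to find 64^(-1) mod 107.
Extended GCD: 64(-5) + 107(3) = 1. So 64^(-1) ≡ -5 ≡ 102 mod 107. Verify: 64 × 102 = 6528 ≡ 1 mod 107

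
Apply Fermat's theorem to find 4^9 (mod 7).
By Fermat: 4^{6} ≡ 1 (mod 7). So 4^{9} = 4^{6} · 4^{3} ≡ 4^{3} ≡ 1 (mod 7)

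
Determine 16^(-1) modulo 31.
Since 31 is prime, by Fermat 16^(-1) ≡ 16^{29} ≡ 2 (mod 31). Verify: 16 × 2 = 32 ≡ 1 (mod 31)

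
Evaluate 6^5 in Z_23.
By repeated squaring (mod 23): 6^{1}≡6, 6^{2}≡13, 6^{4}≡8. Then 6^{5} = 6^{4+1} ≡ 8 × 6 ≡ 2 (mod 23)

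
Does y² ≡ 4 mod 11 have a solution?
By Euler's criterion: 4^{5} ≡ 1 mod 11. Since this equals 1, 4 is a QR.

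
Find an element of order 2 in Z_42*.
13 has order 2 mod 42 since 13^{2} ≡ 1 mod 42 and no smaller power works.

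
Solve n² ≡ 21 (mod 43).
The square roots of 21 mod 43 are 35 and 8. Verify: 35² = 1225 ≡ 21 (mod 43)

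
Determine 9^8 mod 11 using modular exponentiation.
By repeated squaring (mod 11): 9^{1}≡9, 9^{2}≡4, 9^{4}≡5, 9^{8}≡3. So 9^{8} ≡ 3 (mod 11)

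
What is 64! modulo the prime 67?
(66)! = (64)! × (65) × (66) ≡ -1 mod 67. So (64)! ≡ -1 × [(66)(65)]^(-1) ≡ 33 mod 67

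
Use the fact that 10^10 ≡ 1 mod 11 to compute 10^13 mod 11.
By Fermat: 10^{10} ≡ 1 mod 11. So 10^{13} = 10^{10} · 10^{3} ≡ 10^{3} ≡ 10 mod 11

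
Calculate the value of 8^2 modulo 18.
8^{2} = 64 ≡ 10 (mod 18)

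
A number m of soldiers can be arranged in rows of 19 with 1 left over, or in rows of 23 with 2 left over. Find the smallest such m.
M = 19 × 23 = 437. M₁ = 23, y₁ ≡ 5 (mod 19). M₂ = 19, y₂ ≡ 17 (mod 23). m = 1×23×5 + 2×19×17 ≡ 324 (mod 437)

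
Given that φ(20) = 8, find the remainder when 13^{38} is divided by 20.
By Euler: 13^{8} ≡ 1 (mod 20) since gcd(13, 20) = 1. 38 = 4×8 + 6. So 13^{38} ≡ 13^{6} ≡ 9 (mod 20)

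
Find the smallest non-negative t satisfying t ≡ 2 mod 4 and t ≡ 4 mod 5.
M = 4 × 5 = 20. M₁ = 5, y₁ ≡ 1 mod 4. M₂ = 4, y₂ ≡ 4 mod 5. t = 2×5×1 + 4×4×4 ≡ 14 mod 20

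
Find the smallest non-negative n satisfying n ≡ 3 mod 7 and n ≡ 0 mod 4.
M = 7 × 4 = 28. M₁ = 4, y₁ ≡ 2 mod 7. M₂ = 7, y₂ ≡ 3 mod 4. n = 3×4×2 + 0×7×3 ≡ 24 mod 28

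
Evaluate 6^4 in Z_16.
6^{4} = 1296 ≡ 0 (mod 16)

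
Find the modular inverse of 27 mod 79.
Since 79 is prime, by Fermat 27^(-1) ≡ 27^{77} ≡ 41 (mod 79). Verify: 27 × 41 = 1107 ≡ 1 (mod 79)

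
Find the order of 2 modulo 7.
Powers of 2 mod 7: 2^1≡2, 2^2≡4, 2^3≡1. Order = 3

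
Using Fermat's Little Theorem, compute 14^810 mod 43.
By Fermat: 14^{42} ≡ 1 mod 43. 810 ≡ 12 mod 42. So 14^{810} ≡ 14^{12} ≡ 11 mod 43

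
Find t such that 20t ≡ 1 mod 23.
Since 23 is prime, by Fermat 20^(-1) ≡ 20^{21} ≡ 15 mod 23. Verify: 20 × 15 = 300 ≡ 1 mod 23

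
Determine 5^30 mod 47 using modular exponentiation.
By repeated squaring (mod 47): 5^{1}≡5, 5^{2}≡25, 5^{4}≡14, 5^{8}≡8, 5^{16}≡17. Then 5^{30} = 5^{16+8+4+2} ≡ 17 × 8 × 14 × 25 ≡ 36 (mod 47)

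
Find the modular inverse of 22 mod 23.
Since 23 is prime, by Fermat 22^(-1) ≡ 22^{21} ≡ 22 mod 23. Verify: 22 × 22 = 484 ≡ 1 mod 23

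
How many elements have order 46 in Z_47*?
A prime p has φ(p-1) primitive roots; here φ(46) = 22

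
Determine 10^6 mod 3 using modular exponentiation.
Using Fermat: 10^{2} ≡ 1 mod 3. 6 ≡ 0 mod 2. So 10^{6} ≡ 10^{0} ≡ 1 mod 3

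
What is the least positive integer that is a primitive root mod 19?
g = 2. Powers: [2, 4, 8, 16, 13, 7, 14, 9, 18, ...] generates all 18 non-zero residues.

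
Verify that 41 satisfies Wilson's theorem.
(40)! mod 41 = 40. Since this equals -1 (mod 41), Wilson confirms 41 is prime.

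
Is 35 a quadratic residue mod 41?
By Euler's criterion: 35^{20} ≡ 40 (mod 41). Since this equals -1 (≡ 40), 35 is not a QR.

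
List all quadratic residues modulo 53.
Quadratic residues modulo 53: {1, 4, 6, 7, 9, 10, 11, 13, 15, 16, 17, 24, 25, 28, 29, 36, 37, 38, 40, 42, 43, 44, 46, 47, 49, 52}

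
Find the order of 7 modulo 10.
Powers of 7 mod 10: 7^1≡7, 7^2≡9, 7^3≡3, 7^4≡1. Order = 4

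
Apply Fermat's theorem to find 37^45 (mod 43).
By Fermat: 37^{42} ≡ 1 (mod 43). So 37^{45} = 37^{42} · 37^{3} ≡ 37^{3} ≡ 42 (mod 43)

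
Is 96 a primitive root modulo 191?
96^{95} ≡ 1 (mod 191) and 95 < 190, so ord_191(96) = 95 ≠ 190 and 96 is not a primitive root.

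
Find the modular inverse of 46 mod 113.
Since 113 is prime, by Fermat 46^(-1) ≡ 46^{111} ≡ 86 (mod 113). Verify: 46 × 86 = 3956 ≡ 1 (mod 113)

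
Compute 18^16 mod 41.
By repeated squaring mod 41: 18^{1}≡18, 18^{2}≡37, 18^{4}≡16, 18^{8}≡10, 18^{16}≡18. So 18^{16} ≡ 18 mod 41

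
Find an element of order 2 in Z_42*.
13 has order 2 mod 42 since 13^{2} ≡ 1 mod 42 and no smaller power works.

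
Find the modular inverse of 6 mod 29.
Since 29 is prime, by Fermat 6^(-1) ≡ 6^{27} ≡ 5 (mod 29). Verify: 6 × 5 = 30 ≡ 1 (mod 29)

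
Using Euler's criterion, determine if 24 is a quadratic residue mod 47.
By Euler's criterion: 24^{23} ≡ 1 (mod 47). Since this equals 1, 24 is a QR.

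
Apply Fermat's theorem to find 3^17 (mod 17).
By Fermat: 3^{16} ≡ 1 (mod 17). So 3^{17} = 3^{16} · 3^{1} ≡ 3^{1} ≡ 3 (mod 17)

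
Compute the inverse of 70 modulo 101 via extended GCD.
Extended GCD: 70(13) + 101(-9) = 1. So 70^(-1) ≡ 13 mod 101. Verify: 70 × 13 = 910 ≡ 1 mod 101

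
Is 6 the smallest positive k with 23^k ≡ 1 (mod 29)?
Powers of 23 mod 29: 23^1≡23, 23^2≡7, 23^3≡16, 23^4≡20, 23^5≡25, 23^6≡24, 23^7≡1. 23^6≡24≢1, so ord ≠ 6. No, the actual order is 7.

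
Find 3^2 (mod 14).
3^{2} = 9 ≡ 9 (mod 14)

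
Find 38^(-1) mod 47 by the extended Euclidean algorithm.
Extended GCD: 38(-21) + 47(17) = 1. So 38^(-1) ≡ -21 ≡ 26 mod 47. Verify: 38 × 26 = 988 ≡ 1 mod 47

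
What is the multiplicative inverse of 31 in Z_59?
Since 59 is prime, by Fermat 31^(-1) ≡ 31^{57} ≡ 40 mod 59. Verify: 31 × 40 = 1240 ≡ 1 mod 59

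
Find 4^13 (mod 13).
Using Fermat: 4^{12} ≡ 1 (mod 13). 13 ≡ 1 (mod 12). So 4^{13} ≡ 4^{1} ≡ 4 (mod 13)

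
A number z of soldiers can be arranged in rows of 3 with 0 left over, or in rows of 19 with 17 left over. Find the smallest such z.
M = 3 × 19 = 57. M₁ = 19, y₁ ≡ 1 (mod 3). M₂ = 3, y₂ ≡ 13 (mod 19). z = 0×19×1 + 17×3×13 ≡ 36 (mod 57)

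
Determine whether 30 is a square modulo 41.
By Euler's criterion: 30^{20} ≡ 40 mod 41. Since this equals -1 (≡ 40), 30 is not a QR.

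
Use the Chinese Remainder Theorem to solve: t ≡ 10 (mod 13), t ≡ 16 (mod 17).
M = 13 × 17 = 221. M₁ = 17, y₁ ≡ 10 (mod 13). M₂ = 13, y₂ ≡ 4 (mod 17). t = 10×17×10 + 16×13×4 ≡ 101 (mod 221)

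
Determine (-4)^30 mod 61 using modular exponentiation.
By repeated squaring mod 61: (-4)^{1}≡57, (-4)^{2}≡16, (-4)^{4}≡12, (-4)^{8}≡22, (-4)^{16}≡57. Then (-4)^{30} = (-4)^{16+8+4+2} ≡ 57 × 22 × 12 × 16 ≡ 1 mod 61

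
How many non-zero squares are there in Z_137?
Exactly half the non-zero residues mod a prime are QRs: (137-1)/2 = 68.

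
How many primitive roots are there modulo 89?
A prime p has φ(p-1) primitive roots; here φ(88) = 40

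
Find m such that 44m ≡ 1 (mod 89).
Since 89 is prime, by Fermat 44^(-1) ≡ 44^{87} ≡ 87 (mod 89). Verify: 44 × 87 = 3828 ≡ 1 (mod 89)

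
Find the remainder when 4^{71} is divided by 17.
By Fermat: 4^{16} ≡ 1 mod 17. 71 = 4×16 + 7. So 4^{71} ≡ 4^{7} ≡ 13 mod 17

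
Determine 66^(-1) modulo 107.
Since 107 is prime, by Fermat 66^(-1) ≡ 66^{105} ≡ 60 (mod 107). Verify: 66 × 60 = 3960 ≡ 1 (mod 107)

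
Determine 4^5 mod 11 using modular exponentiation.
By repeated squaring (mod 11): 4^{1}≡4, 4^{2}≡5, 4^{4}≡3. Then 4^{5} = 4^{4+1} ≡ 3 × 4 ≡ 1 (mod 11)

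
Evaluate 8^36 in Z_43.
By repeated squaring (mod 43): 8^{1}≡8, 8^{2}≡21, 8^{4}≡11, 8^{8}≡35, 8^{16}≡21, 8^{32}≡11. Then 8^{36} = 8^{32+4} ≡ 11 × 11 ≡ 35 (mod 43)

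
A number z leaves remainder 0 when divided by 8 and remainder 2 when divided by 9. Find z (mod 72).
M = 8 × 9 = 72. M₁ = 9, y₁ ≡ 1 (mod 8). M₂ = 8, y₂ ≡ 8 (mod 9). z = 0×9×1 + 2×8×8 ≡ 56 (mod 72)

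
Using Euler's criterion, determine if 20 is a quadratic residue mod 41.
By Euler's criterion: 20^{20} ≡ 1 (mod 41). Since this equals 1, 20 is a QR.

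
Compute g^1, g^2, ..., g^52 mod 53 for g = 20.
20^1, 20^2, ..., 20^{52} mod 53: [20, 29, 50, 46, 19, 9, 21, 49, 26, 43, 12, 28, 30, 17, 22, 16, 2, 40, 5, 47, 39, 38, 18, 42, 45, 52, 33, 24, 3, 7, 34, 44, 32, 4, 27, 10, 41, 25, 23, 36, 31, 37, 51, 13, 48, 6, 14, 15, 35, 11, 8, 1]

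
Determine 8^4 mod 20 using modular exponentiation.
8^{4} = 4096 ≡ 16 mod 20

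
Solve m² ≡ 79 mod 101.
The square roots of 79 mod 101 are 68 and 33. Verify: 68² = 4624 ≡ 79 mod 101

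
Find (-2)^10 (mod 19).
By repeated squaring (mod 19): (-2)^{1}≡17, (-2)^{2}≡4, (-2)^{4}≡16, (-2)^{8}≡9. Then (-2)^{10} = (-2)^{8+2} ≡ 9 × 4 ≡ 17 (mod 19)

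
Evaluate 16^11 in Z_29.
By repeated squaring mod 29: 16^{1}≡16, 16^{2}≡24, 16^{4}≡25, 16^{8}≡16. Then 16^{11} = 16^{8+2+1} ≡ 16 × 24 × 16 ≡ 25 mod 29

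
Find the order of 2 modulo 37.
Powers of 2 mod 37: 2^1≡2, 2^2≡4, 2^3≡8, 2^4≡16, 2^5≡32, 2^6≡27, 2^7≡17, 2^8≡34, 2^9≡31, 2^10≡25, 2^11≡13, 2^12≡26, 2^13≡15, 2^14≡30, 2^15≡23, 2^16≡9, 2^17≡18, 2^18≡36, 2^19≡35, 2^20≡33, 2^21≡29, 2^22≡21, 2^23≡5, 2^24≡10, 2^25≡20, 2^26≡3, 2^27≡6, 2^28≡12, 2^29≡24, 2^30≡11, 2^31≡22, 2^32≡7, 2^33≡14, 2^34≡28, 2^35≡19, 2^36≡1. Order = 36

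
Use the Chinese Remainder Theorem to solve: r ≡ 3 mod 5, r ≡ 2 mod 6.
M = 5 × 6 = 30. M₁ = 6, y₁ ≡ 1 mod 5. M₂ = 5, y₂ ≡ 5 mod 6. r = 3×6×1 + 2×5×5 ≡ 8 mod 30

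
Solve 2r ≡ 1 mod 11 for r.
Since 11 is prime, by Fermat 2^(-1) ≡ 2^{9} ≡ 6 mod 11. Verify: 2 × 6 = 12 ≡ 1 mod 11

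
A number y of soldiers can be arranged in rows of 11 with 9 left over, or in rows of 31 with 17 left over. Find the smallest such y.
M = 11 × 31 = 341. M₁ = 31, y₁ ≡ 5 (mod 11). M₂ = 11, y₂ ≡ 17 (mod 31). y = 9×31×5 + 17×11×17 ≡ 141 (mod 341)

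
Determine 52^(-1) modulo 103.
Since 103 is prime, by Fermat 52^(-1) ≡ 52^{101} ≡ 2 (mod 103). Verify: 52 × 2 = 104 ≡ 1 (mod 103)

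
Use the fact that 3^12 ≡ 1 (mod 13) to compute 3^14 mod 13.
By Fermat: 3^{12} ≡ 1 (mod 13). So 3^{14} = 3^{12} · 3^{2} ≡ 3^{2} ≡ 9 (mod 13)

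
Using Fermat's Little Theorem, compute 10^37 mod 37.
By Fermat: 10^{36} ≡ 1 mod 37. So 10^{37} = 10^{36} · 10^{1} ≡ 10^{1} ≡ 10 mod 37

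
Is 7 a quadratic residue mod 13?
By Euler's criterion: 7^{6} ≡ 12 (mod 13). Since this equals -1 (≡ 12), 7 is not a QR.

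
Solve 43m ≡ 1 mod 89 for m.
Since 89 is prime, by Fermat 43^(-1) ≡ 43^{87} ≡ 29 mod 89. Verify: 43 × 29 = 1247 ≡ 1 mod 89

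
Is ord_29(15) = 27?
Powers of 15 mod 29: 15^1≡15, 15^2≡22, 15^3≡11, 15^4≡20, 15^5≡10, 15^6≡5, 15^7≡17, 15^8≡23, 15^9≡26, 15^10≡13, 15^11≡21, 15^12≡25, 15^13≡27, 15^14≡28, 15^15≡14, 15^16≡7, 15^17≡18, 15^18≡9, 15^19≡19, 15^20≡24, 15^21≡12, 15^22≡6, 15^23≡3, 15^24≡16, 15^25≡8, 15^26≡4, 15^27≡2, 15^28≡1. 15^27≡2≢1, so ord ≠ 27. No, the actual order is 28.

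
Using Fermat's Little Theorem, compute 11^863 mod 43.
By Fermat: 11^{42} ≡ 1 mod 43. 863 ≡ 23 mod 42. So 11^{863} ≡ 11^{23} ≡ 35 mod 43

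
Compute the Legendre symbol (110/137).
(110/137) = 110^{68} mod 137 = -1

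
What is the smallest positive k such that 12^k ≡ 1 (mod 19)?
Powers of 12 mod 19: 12^1≡12, 12^2≡11, 12^3≡18, 12^4≡7, 12^5≡8, 12^6≡1. So the order of 12 is 6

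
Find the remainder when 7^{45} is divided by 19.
By Fermat: 7^{18} ≡ 1 (mod 19). 45 = 2×18 + 9. So 7^{45} ≡ 7^{9} ≡ 1 (mod 19)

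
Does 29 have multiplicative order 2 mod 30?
Powers of 29 mod 30: 29^1≡29, 29^2≡1. First k with 29^k≡1 is k=2. Yes, ord_30(29) = 2.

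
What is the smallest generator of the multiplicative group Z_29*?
g = 2. Powers: [2, 4, 8, 16, 3, 6, 12, 24, 19, 9, ...] generates all 28 non-zero residues.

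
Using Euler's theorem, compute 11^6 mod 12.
By Euler: 11^{4} ≡ 1 (mod 12) since gcd(11, 12) = 1. 6 = 1×4 + 2. So 11^{6} ≡ 11^{2} ≡ 1 (mod 12)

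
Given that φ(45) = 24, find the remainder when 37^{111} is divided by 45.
By Euler: 37^{24} ≡ 1 mod 45 since gcd(37, 45) = 1. 111 = 4×24 + 15. So 37^{111} ≡ 37^{15} ≡ 28 mod 45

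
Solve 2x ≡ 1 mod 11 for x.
Since 11 is prime, by Fermat 2^(-1) ≡ 2^{9} ≡ 6 mod 11. Verify: 2 × 6 = 12 ≡ 1 mod 11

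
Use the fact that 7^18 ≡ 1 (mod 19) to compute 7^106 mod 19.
By Fermat: 7^{18} ≡ 1 (mod 19). 106 = 5×18 + 16. So 7^{106} ≡ 7^{16} ≡ 7 (mod 19)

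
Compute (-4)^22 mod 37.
By repeated squaring (mod 37): (-4)^{1}≡33, (-4)^{2}≡16, (-4)^{4}≡34, (-4)^{8}≡9, (-4)^{16}≡7. Then (-4)^{22} = (-4)^{16+4+2} ≡ 7 × 34 × 16 ≡ 34 (mod 37)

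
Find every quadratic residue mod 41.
Quadratic residues modulo 41: {1, 2, 4, 5, 8, 9, 10, 16, 18, 20, 21, 23, 25, 31, 32, 33, 36, 37, 39, 40}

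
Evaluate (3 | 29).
(3/29) = 3^{14} mod 29 = -1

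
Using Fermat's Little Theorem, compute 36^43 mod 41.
By Fermat: 36^{40} ≡ 1 mod 41. So 36^{43} = 36^{40} · 36^{3} ≡ 36^{3} ≡ 39 mod 41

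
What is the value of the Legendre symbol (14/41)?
(14/41) = 14^{20} mod 41 = -1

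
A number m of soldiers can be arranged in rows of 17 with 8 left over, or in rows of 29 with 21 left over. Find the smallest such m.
M = 17 × 29 = 493. M₁ = 29, y₁ ≡ 10 mod 17. M₂ = 17, y₂ ≡ 12 mod 29. m = 8×29×10 + 21×17×12 ≡ 195 mod 493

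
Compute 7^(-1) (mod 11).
Since 11 is prime, by Fermat 7^(-1) ≡ 7^{9} ≡ 8 (mod 11). Verify: 7 × 8 = 56 ≡ 1 (mod 11)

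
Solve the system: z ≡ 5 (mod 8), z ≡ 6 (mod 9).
M = 8 × 9 = 72. M₁ = 9, y₁ ≡ 1 (mod 8). M₂ = 8, y₂ ≡ 8 (mod 9). z = 5×9×1 + 6×8×8 ≡ 69 (mod 72)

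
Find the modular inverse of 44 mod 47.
Since 47 is prime, by Fermat 44^(-1) ≡ 44^{45} ≡ 31 mod 47. Verify: 44 × 31 = 1364 ≡ 1 mod 47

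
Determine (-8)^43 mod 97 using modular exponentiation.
By repeated squaring mod 97: (-8)^{1}≡89, (-8)^{2}≡64, (-8)^{4}≡22, (-8)^{8}≡96, (-8)^{16}≡1, (-8)^{32}≡1. Then (-8)^{43} = (-8)^{32+8+2+1} ≡ 1 × 96 × 64 × 89 ≡ 27 mod 97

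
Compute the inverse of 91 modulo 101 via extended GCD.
Extended GCD: 91(10) + 101(-9) = 1. So 91^(-1) ≡ 10 (mod 101). Verify: 91 × 10 = 910 ≡ 1 (mod 101)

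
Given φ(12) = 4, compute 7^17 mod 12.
By Euler: 7^{4} ≡ 1 (mod 12) since gcd(7, 12) = 1. 17 = 4×4 + 1. So 7^{17} ≡ 7^{1} ≡ 7 (mod 12)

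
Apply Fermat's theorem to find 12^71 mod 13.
By Fermat: 12^{12} ≡ 1 mod 13. 71 = 5×12 + 11. So 12^{71} ≡ 12^{11} ≡ 12 mod 13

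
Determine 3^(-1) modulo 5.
Since 5 is prime, by Fermat 3^(-1) ≡ 3^{3} ≡ 2 mod 5. Verify: 3 × 2 = 6 ≡ 1 mod 5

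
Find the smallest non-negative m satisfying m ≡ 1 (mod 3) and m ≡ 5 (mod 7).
M = 3 × 7 = 21. M₁ = 7, y₁ ≡ 1 (mod 3). M₂ = 3, y₂ ≡ 5 (mod 7). m = 1×7×1 + 5×3×5 ≡ 19 (mod 21)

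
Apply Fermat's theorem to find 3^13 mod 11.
By Fermat: 3^{10} ≡ 1 mod 11. So 3^{13} = 3^{10} · 3^{3} ≡ 3^{3} ≡ 5 mod 11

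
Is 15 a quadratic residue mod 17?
By Euler's criterion: 15^{8} ≡ 1 (mod 17). Since this equals 1, 15 is a QR.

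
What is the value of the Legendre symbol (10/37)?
(10/37) = 10^{18} mod 37 = 1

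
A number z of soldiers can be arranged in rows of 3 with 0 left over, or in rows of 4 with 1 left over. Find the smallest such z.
M = 3 × 4 = 12. M₁ = 4, y₁ ≡ 1 mod 3. M₂ = 3, y₂ ≡ 3 mod 4. z = 0×4×1 + 1×3×3 ≡ 9 mod 12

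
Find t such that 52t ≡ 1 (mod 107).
Since 107 is prime, by Fermat 52^(-1) ≡ 52^{105} ≡ 35 (mod 107). Verify: 52 × 35 = 1820 ≡ 1 (mod 107)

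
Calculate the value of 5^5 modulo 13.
By repeated squaring (mod 13): 5^{1}≡5, 5^{2}≡12, 5^{4}≡1. Then 5^{5} = 5^{4+1} ≡ 1 × 5 ≡ 5 (mod 13)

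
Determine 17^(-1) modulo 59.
Since 59 is prime, by Fermat 17^(-1) ≡ 17^{57} ≡ 7 mod 59. Verify: 17 × 7 = 119 ≡ 1 mod 59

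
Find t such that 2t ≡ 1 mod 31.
Since 31 is prime, by Fermat 2^(-1) ≡ 2^{29} ≡ 16 mod 31. Verify: 2 × 16 = 32 ≡ 1 mod 31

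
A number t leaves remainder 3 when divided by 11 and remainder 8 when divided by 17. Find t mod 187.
M = 11 × 17 = 187. M₁ = 17, y₁ ≡ 2 mod 11. M₂ = 11, y₂ ≡ 14 mod 17. t = 3×17×2 + 8×11×14 ≡ 25 mod 187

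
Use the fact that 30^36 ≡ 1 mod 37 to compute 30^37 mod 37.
By Fermat: 30^{36} ≡ 1 mod 37. So 30^{37} = 30^{36} · 30^{1} ≡ 30^{1} ≡ 30 mod 37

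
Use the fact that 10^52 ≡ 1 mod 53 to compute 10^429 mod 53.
By Fermat: 10^{52} ≡ 1 mod 53. 429 ≡ 13 mod 52. So 10^{429} ≡ 10^{13} ≡ 1 mod 53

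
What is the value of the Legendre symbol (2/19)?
(2/19) = 2^{9} mod 19 = -1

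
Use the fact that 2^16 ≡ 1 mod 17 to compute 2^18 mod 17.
By Fermat: 2^{16} ≡ 1 mod 17. So 2^{18} = 2^{16} · 2^{2} ≡ 2^{2} ≡ 4 mod 17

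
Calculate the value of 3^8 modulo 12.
By repeated squaring (mod 12): 3^{1}≡3, 3^{2}≡9, 3^{4}≡9, 3^{8}≡9. So 3^{8} ≡ 9 (mod 12)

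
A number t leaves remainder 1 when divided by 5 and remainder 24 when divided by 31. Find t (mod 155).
M = 5 × 31 = 155. M₁ = 31, y₁ ≡ 1 (mod 5). M₂ = 5, y₂ ≡ 25 (mod 31). t = 1×31×1 + 24×5×25 ≡ 86 (mod 155)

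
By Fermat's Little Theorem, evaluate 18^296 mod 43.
By Fermat: 18^{42} ≡ 1 (mod 43). 296 ≡ 2 (mod 42). So 18^{296} ≡ 18^{2} ≡ 23 (mod 43)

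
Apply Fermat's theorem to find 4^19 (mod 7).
By Fermat: 4^{6} ≡ 1 (mod 7). 19 = 3×6 + 1. So 4^{19} ≡ 4^{1} ≡ 4 (mod 7)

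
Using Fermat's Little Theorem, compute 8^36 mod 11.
By Fermat: 8^{10} ≡ 1 (mod 11). 36 = 3×10 + 6. So 8^{36} ≡ 8^{6} ≡ 3 (mod 11)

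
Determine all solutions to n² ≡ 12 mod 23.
The square roots of 12 mod 23 are 9 and 14. Verify: 9² = 81 ≡ 12 mod 23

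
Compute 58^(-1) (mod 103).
Since 103 is prime, by Fermat 58^(-1) ≡ 58^{101} ≡ 16 (mod 103). Verify: 58 × 16 = 928 ≡ 1 (mod 103)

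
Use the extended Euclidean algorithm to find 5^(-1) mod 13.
Extended GCD: 5(-5) + 13(2) = 1. So 5^(-1) ≡ -5 ≡ 8 mod 13. Verify: 5 × 8 = 40 ≡ 1 mod 13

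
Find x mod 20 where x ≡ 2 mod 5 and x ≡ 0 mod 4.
M = 5 × 4 = 20. M₁ = 4, y₁ ≡ 4 mod 5. M₂ = 5, y₂ ≡ 1 mod 4. x = 2×4×4 + 0×5×1 ≡ 12 mod 20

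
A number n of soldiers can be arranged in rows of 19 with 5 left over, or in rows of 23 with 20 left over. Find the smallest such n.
M = 19 × 23 = 437. M₁ = 23, y₁ ≡ 5 (mod 19). M₂ = 19, y₂ ≡ 17 (mod 23). n = 5×23×5 + 20×19×17 ≡ 43 (mod 437)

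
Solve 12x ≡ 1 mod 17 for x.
Since 17 is prime, by Fermat 12^(-1) ≡ 12^{15} ≡ 10 mod 17. Verify: 12 × 10 = 120 ≡ 1 mod 17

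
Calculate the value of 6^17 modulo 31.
By repeated squaring (mod 31): 6^{1}≡6, 6^{2}≡5, 6^{4}≡25, 6^{8}≡5, 6^{16}≡25. Then 6^{17} = 6^{16+1} ≡ 25 × 6 ≡ 26 (mod 31)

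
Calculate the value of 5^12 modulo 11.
Using Fermat: 5^{10} ≡ 1 (mod 11). 12 ≡ 2 (mod 10). So 5^{12} ≡ 5^{2} ≡ 3 (mod 11)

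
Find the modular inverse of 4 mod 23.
Since 23 is prime, by Fermat 4^(-1) ≡ 4^{21} ≡ 6 mod 23. Verify: 4 × 6 = 24 ≡ 1 mod 23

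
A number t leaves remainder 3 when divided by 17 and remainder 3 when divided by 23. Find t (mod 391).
M = 17 × 23 = 391. M₁ = 23, y₁ ≡ 3 (mod 17). M₂ = 17, y₂ ≡ 19 (mod 23). t = 3×23×3 + 3×17×19 ≡ 3 (mod 391)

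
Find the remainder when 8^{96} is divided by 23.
By Fermat: 8^{22} ≡ 1 (mod 23). 96 = 4×22 + 8. So 8^{96} ≡ 8^{8} ≡ 4 (mod 23)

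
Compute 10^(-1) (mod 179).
Since 179 is prime, by Fermat 10^(-1) ≡ 10^{177} ≡ 18 (mod 179). Verify: 10 × 18 = 180 ≡ 1 (mod 179)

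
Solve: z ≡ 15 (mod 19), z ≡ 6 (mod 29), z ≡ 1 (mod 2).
M = 19 × 29 × 2 = 1102. M₁ = 58, y₁ ≡ 1 (mod 19). M₂ = 38, y₂ ≡ 13 (mod 29). M₃ = 551, y₃ ≡ 1 (mod 2). z = 15×58×1 + 6×38×13 + 1×551×1 ≡ 1079 (mod 1102)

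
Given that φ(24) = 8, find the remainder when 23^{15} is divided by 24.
By Euler: 23^{8} ≡ 1 mod 24 since gcd(23, 24) = 1. 15 = 1×8 + 7. So 23^{15} ≡ 23^{7} ≡ 23 mod 24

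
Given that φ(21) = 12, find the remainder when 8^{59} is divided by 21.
By Euler: 8^{12} ≡ 1 (mod 21) since gcd(8, 21) = 1. 59 = 4×12 + 11. So 8^{59} ≡ 8^{11} ≡ 8 (mod 21)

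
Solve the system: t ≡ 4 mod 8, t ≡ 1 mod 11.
M = 8 × 11 = 88. M₁ = 11, y₁ ≡ 3 mod 8. M₂ = 8, y₂ ≡ 7 mod 11. t = 4×11×3 + 1×8×7 ≡ 12 mod 88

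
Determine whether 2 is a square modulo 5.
By Euler's criterion: 2^{2} ≡ 4 (mod 5). Since this equals -1 (≡ 4), 2 is not a QR.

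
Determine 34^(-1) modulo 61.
Since 61 is prime, by Fermat 34^(-1) ≡ 34^{59} ≡ 9 mod 61. Verify: 34 × 9 = 306 ≡ 1 mod 61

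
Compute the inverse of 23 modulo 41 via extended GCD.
Extended GCD: 23(-16) + 41(9) = 1. So 23^(-1) ≡ -16 ≡ 25 mod 41. Verify: 23 × 25 = 575 ≡ 1 mod 41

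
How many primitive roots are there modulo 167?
Number of primitive roots mod 167 = φ(p-1) = φ(166) = 82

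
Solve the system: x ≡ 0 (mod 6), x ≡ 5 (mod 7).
M = 6 × 7 = 42. M₁ = 7, y₁ ≡ 1 (mod 6). M₂ = 6, y₂ ≡ 6 (mod 7). x = 0×7×1 + 5×6×6 ≡ 12 (mod 42)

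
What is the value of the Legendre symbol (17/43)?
(17/43) = 17^{21} mod 43 = 1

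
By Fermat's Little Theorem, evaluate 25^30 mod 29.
By Fermat: 25^{28} ≡ 1 mod 29. So 25^{30} = 25^{28} · 25^{2} ≡ 25^{2} ≡ 16 mod 29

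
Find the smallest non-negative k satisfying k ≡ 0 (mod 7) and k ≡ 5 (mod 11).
M = 7 × 11 = 77. M₁ = 11, y₁ ≡ 2 (mod 7). M₂ = 7, y₂ ≡ 8 (mod 11). k = 0×11×2 + 5×7×8 ≡ 49 (mod 77)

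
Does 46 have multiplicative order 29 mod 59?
Powers of 46 mod 59: 46^1≡46, 46^2≡51, 46^3≡45, 46^4≡5, 46^5≡53, 46^6≡19, 46^7≡48, 46^8≡25, 46^9≡29, 46^10≡36, 46^11≡4, 46^12≡7, 46^13≡27, 46^14≡3, 46^15≡20, 46^16≡35, 46^17≡17, 46^18≡15, 46^19≡41, 46^20≡57, 46^21≡26, 46^22≡16, 46^23≡28, 46^24≡49, 46^25≡12, 46^26≡21, 46^27≡22, 46^28≡9, 46^29≡1. First k with 46^k≡1 is k=29. Yes, ord_59(46) = 29.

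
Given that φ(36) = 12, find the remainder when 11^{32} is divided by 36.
By Euler: 11^{12} ≡ 1 mod 36 since gcd(11, 36) = 1. 32 = 2×12 + 8. So 11^{32} ≡ 11^{8} ≡ 13 mod 36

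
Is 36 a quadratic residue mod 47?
By Euler's criterion: 36^{23} ≡ 1 mod 47. Since this equals 1, 36 is a QR.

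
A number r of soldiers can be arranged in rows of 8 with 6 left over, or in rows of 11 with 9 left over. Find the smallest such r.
M = 8 × 11 = 88. M₁ = 11, y₁ ≡ 3 mod 8. M₂ = 8, y₂ ≡ 7 mod 11. r = 6×11×3 + 9×8×7 ≡ 86 mod 88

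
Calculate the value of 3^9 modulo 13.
By repeated squaring mod 13: 3^{1}≡3, 3^{2}≡9, 3^{4}≡3, 3^{8}≡9. Then 3^{9} = 3^{8+1} ≡ 9 × 3 ≡ 1 mod 13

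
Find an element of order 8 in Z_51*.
2 has order 8 mod 51 since 2^{8} ≡ 1 (mod 51) and no smaller power works.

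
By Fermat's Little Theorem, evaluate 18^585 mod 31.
By Fermat: 18^{30} ≡ 1 mod 31. 585 ≡ 15 mod 30. So 18^{585} ≡ 18^{15} ≡ 1 mod 31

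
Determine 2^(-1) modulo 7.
Since 7 is prime, by Fermat 2^(-1) ≡ 2^{5} ≡ 4 (mod 7). Verify: 2 × 4 = 8 ≡ 1 (mod 7)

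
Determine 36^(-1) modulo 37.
Since 37 is prime, by Fermat 36^(-1) ≡ 36^{35} ≡ 36 (mod 37). Verify: 36 × 36 = 1296 ≡ 1 (mod 37)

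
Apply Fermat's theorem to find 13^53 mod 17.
By Fermat: 13^{16} ≡ 1 mod 17. 53 = 3×16 + 5. So 13^{53} ≡ 13^{5} ≡ 13 mod 17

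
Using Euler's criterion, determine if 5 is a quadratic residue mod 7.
By Euler's criterion: 5^{3} ≡ 6 mod 7. Since this equals -1 (≡ 6), 5 is not a QR.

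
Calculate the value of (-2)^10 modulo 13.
By repeated squaring mod 13: (-2)^{1}≡11, (-2)^{2}≡4, (-2)^{4}≡3, (-2)^{8}≡9. Then (-2)^{10} = (-2)^{8+2} ≡ 9 × 4 ≡ 10 mod 13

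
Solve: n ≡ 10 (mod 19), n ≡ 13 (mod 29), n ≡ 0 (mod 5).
M = 19 × 29 × 5 = 2755. M₁ = 145, y₁ ≡ 8 (mod 19). M₂ = 95, y₂ ≡ 11 (mod 29). M₃ = 551, y₃ ≡ 1 (mod 5). n = 10×145×8 + 13×95×11 + 0×551×1 ≡ 390 (mod 2755)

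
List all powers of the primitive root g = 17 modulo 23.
17^1, 17^2, ..., 17^{22} mod 23: [17, 13, 14, 8, 21, 12, 20, 18, 7, 4, 22, 6, 10, 9, 15, 2, 11, 3, 5, 16, 19, 1]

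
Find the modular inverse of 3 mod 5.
Since 5 is prime, by Fermat 3^(-1) ≡ 3^{3} ≡ 2 (mod 5). Verify: 3 × 2 = 6 ≡ 1 (mod 5)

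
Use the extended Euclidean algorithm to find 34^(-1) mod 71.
Extended GCD: 34(23) + 71(-11) = 1. So 34^(-1) ≡ 23 mod 71. Verify: 34 × 23 = 782 ≡ 1 mod 71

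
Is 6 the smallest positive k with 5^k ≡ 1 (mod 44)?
Powers of 5 mod 44: 5^1≡5, 5^2≡25, 5^3≡37, 5^4≡9, 5^5≡1. Already 5^5≡1, so the order is 5 < 6. No, the actual order is 5.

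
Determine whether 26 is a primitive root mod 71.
26^{14} ≡ 1 (mod 71) and 14 < 70, so ord_71(26) = 14 ≠ 70 and 26 is not a primitive root.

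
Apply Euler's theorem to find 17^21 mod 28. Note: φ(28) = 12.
By Euler: 17^{12} ≡ 1 mod 28 since gcd(17, 28) = 1. 21 = 1×12 + 9. So 17^{21} ≡ 17^{9} ≡ 13 mod 28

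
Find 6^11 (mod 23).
By repeated squaring (mod 23): 6^{1}≡6, 6^{2}≡13, 6^{4}≡8, 6^{8}≡18. Then 6^{11} = 6^{8+2+1} ≡ 18 × 13 × 6 ≡ 1 (mod 23)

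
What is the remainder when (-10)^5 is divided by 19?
By repeated squaring (mod 19): (-10)^{1}≡9, (-10)^{2}≡5, (-10)^{4}≡6. Then (-10)^{5} = (-10)^{4+1} ≡ 6 × 9 ≡ 16 (mod 19)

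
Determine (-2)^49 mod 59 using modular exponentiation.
By repeated squaring mod 59: (-2)^{1}≡57, (-2)^{2}≡4, (-2)^{4}≡16, (-2)^{8}≡20, (-2)^{16}≡46, (-2)^{32}≡51. Then (-2)^{49} = (-2)^{32+16+1} ≡ 51 × 46 × 57 ≡ 28 mod 59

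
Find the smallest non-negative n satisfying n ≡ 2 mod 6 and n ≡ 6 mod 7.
M = 6 × 7 = 42. M₁ = 7, y₁ ≡ 1 mod 6. M₂ = 6, y₂ ≡ 6 mod 7. n = 2×7×1 + 6×6×6 ≡ 20 mod 42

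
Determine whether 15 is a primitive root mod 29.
ord_29(15) divides 28. For each prime q|28: 15^{14}≡28, 15^{4}≡20, none ≡ 1. So 15 has order 28 and is a primitive root mod 29.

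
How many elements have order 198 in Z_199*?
Number of primitive roots mod 199 = φ(p-1) = φ(198) = 60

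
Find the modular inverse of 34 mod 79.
Since 79 is prime, by Fermat 34^(-1) ≡ 34^{77} ≡ 7 mod 79. Verify: 34 × 7 = 238 ≡ 1 mod 79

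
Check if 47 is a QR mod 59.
By Euler's criterion: 47^{29} ≡ 58 (mod 59). Since this equals -1 (≡ 58), 47 is not a QR.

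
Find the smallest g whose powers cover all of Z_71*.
g = 7. For each prime q|70: 7^{35}≡70, 7^{14}≡54, 7^{10}≡45, none ≡ 1, so ord_71(7) = 70 and 7 is a primitive root.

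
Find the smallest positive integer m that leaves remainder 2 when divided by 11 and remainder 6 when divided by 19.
M = 11 × 19 = 209. M₁ = 19, y₁ ≡ 7 mod 11. M₂ = 11, y₂ ≡ 7 mod 19. m = 2×19×7 + 6×11×7 ≡ 101 mod 209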